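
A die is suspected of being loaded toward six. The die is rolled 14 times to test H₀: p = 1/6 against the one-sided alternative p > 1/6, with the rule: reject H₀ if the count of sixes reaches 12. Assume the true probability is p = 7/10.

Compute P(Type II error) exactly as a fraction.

Under the alternative p = 7/10, K ~ Binomial(14, 7/10); β is the probability the test does not reject, P(K < 12).
Equivalently, β = 1 − P(K ≥ 12) = 41958212136219/50000000000000.

41958212136219/50000000000000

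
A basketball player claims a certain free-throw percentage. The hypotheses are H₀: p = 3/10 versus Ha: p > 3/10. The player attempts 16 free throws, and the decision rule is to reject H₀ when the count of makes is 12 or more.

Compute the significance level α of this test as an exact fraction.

α = P(reject H₀ | H₀ true) = P(X ≥ 12 | p = 3/10), with X ~ Binomial(16, 3/10).
Summing C(16,j)(3/10)^j(7/10)^{16−j} for j = 12,…,16 gives 531662610897/2000000000000000.

531662610897/2000000000000000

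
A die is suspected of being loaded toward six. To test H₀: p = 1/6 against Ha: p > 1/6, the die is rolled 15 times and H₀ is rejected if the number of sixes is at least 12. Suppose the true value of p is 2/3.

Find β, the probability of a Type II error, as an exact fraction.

11346539/14348907

β = P(fail to reject H₀ | Ha true) = P(X ≤ 11 | p = 2/3), X ~ Binomial(15, 2/3).
Adding the binomial probabilities P(X=0)+…+P(X=11) at p = 2/3 gives 11346539/14348907.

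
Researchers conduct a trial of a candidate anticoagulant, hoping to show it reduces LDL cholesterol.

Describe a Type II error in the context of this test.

With the conventional null hypothesis that the drug has no effect on LDL cholesterol:
A Type II error is failing to reject H₀ when H₀ is false.
Here that means concluding there is insufficient evidence that the drug works when actually the drug reduces LDL cholesterol.

A Type II error would mean concluding that the drug has no effect on LDL cholesterol (or at least failing to establish that the drug reduces LDL cholesterol) when in fact the drug reduces LDL cholesterol.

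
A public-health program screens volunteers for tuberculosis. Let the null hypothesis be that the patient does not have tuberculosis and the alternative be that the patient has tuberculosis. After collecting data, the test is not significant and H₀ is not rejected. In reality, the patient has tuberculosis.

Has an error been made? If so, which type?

H₀ was not rejected, but H₀ is actually false.
Failing to reject a false null hypothesis is a Type II error (false negative).

Type II error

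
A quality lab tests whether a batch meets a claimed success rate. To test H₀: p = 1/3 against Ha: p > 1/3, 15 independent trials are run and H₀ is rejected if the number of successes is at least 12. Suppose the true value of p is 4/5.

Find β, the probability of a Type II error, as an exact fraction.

10737240461/30517578125

β = P(fail to reject H₀ | Ha true) = P(K ≤ 11 | p = 4/5), K ~ Binomial(15, 4/5).
Adding the binomial probabilities P(K=0)+…+P(K=11) at p = 4/5 gives 10737240461/30517578125.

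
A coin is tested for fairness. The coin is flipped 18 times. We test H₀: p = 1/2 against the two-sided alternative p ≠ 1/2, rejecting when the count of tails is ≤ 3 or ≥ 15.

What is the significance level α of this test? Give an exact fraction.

247/32768

Under H₀, S ~ Binomial(18, 1/2); α is the probability of landing in either tail, P(S ≤ 3) + P(S ≥ 15).
The two tails are symmetric, so α = 2·(1 + 18 + 153 + 816)/2^18 = 1976/262144 = 247/32768.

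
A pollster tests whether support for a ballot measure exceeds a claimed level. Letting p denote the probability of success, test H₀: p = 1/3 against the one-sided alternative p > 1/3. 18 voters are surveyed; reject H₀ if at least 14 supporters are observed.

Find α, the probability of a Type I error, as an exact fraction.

α = P(reject H₀ | H₀ true) = P(X ≥ 14 | p = 1/3), with X ~ Binomial(18, 1/3).
Summing C(18,j)(1/3)^j(2/3)^{18−j} for j = 14,…,18 gives 56137/387420489.

56137/387420489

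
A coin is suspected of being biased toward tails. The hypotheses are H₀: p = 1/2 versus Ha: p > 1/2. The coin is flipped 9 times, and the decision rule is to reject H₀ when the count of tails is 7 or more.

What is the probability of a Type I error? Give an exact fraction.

23/256

Under H₀, Y ~ Binomial(9, 1/2), and α = P(Y ≥ 7).
P(Y ≥ 7) = [C(9,7) + C(9,8) + C(9,9)] / 2^9 = (36 + 9 + 1) / 512 = 46/512 = 23/256.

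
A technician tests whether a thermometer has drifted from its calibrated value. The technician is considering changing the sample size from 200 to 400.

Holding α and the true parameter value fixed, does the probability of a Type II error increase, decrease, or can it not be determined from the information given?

A larger sample reduces the standard error, pulling the sampling distribution under Ha further from the non-rejection region.

It decreases.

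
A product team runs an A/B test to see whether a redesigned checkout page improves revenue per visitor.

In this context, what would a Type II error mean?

With the conventional null hypothesis that the new design has no effect on revenue per visitor:
A Type II error is failing to reject H₀ when H₀ is false.
Here that means keeping the current design when actually the new design increases revenue per visitor.

A Type II error would mean concluding that the new design has no effect on revenue per visitor (or at least failing to establish that the new design increases revenue per visitor) when in fact the new design increases revenue per visitor.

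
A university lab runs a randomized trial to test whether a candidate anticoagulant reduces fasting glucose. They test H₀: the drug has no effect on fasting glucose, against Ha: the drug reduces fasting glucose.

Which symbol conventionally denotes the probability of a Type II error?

β

P(Type II error) = P(fail to reject H₀ | H₀ false) = β.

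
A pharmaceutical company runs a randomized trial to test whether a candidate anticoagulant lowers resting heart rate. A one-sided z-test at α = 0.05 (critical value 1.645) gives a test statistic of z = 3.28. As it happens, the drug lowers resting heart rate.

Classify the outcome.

The conventional null hypothesis is that the drug has no effect on resting heart rate.
Since z = 3.28 > z* = 1.645, H₀ is rejected.
H₀ is false (actually the drug lowers resting heart rate).
The decision matches the true state — no error.

No error — this is a correct decision.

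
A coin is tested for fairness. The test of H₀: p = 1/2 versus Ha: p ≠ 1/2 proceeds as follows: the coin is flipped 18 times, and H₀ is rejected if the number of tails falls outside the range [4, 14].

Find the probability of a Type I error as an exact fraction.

The significance level is the null-hypothesis probability of the rejection region {≤3} ∪ {≥15}.
By symmetry, α = 2·P(X ≤ 3) = 2·(1 + 18 + 153 + 816)/262144 = 1976/262144 = 247/32768.

247/32768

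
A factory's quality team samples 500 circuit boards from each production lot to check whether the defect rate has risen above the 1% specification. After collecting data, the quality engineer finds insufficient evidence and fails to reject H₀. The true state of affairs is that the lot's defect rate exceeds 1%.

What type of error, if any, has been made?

The conventional null hypothesis here is that the lot's defect rate is 1% (within specification).
H₀ was not rejected, but H₀ is actually false.
Failing to reject a false null hypothesis is a Type II error (false negative).

Type II error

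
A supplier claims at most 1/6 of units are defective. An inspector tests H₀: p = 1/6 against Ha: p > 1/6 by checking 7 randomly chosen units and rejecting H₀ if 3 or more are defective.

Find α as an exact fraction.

α = P(reject H₀ | H₀ true) = P(S ≥ 3 | p = 1/6), S ~ Binomial(7, 1/6).
Via the complement, α = 1 − Σ_{j=0}^{2} C(7,j)(1/6)^j(5/6)^{7-j} = 331/3456.

331/3456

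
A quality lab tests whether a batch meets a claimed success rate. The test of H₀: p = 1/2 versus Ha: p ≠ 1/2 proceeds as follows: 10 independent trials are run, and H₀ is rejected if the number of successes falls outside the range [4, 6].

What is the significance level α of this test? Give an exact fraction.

The significance level is the null-hypothesis probability of the rejection region {≤3} ∪ {≥7}.
By symmetry, α = 2·P(X ≤ 3) = 2·(1 + 10 + 45 + 120)/1024 = 352/1024 = 11/32.

11/32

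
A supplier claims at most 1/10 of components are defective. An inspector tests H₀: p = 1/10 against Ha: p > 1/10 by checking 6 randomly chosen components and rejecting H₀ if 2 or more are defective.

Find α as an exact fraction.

The significance level is the probability, assuming p = 1/10, of seeing 2 or more defectives in 6 draws.
α = 1 − P(Y ≤ 1) = 1 − 177147/200000 = 22853/200000.

22853/200000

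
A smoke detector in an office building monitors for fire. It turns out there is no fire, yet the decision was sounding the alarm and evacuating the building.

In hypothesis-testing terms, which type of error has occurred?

The null hypothesis here is that there is no fire.
'Sounding the alarm and evacuating the building' corresponds to rejecting H₀.
H₀ was rejected but H₀ is true — a Type I error (false positive).

Type I error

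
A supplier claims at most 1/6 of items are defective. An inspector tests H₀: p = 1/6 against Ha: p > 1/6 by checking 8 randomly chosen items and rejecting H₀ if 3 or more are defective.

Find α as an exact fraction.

75497/559872

The significance level is the probability, assuming p = 1/6, of seeing 3 or more defectives in 8 draws.
Computing the lower-tail complement: 1 − 484375/559872 = 75497/559872.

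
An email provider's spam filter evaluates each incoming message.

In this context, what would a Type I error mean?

A Type I error would mean concluding that the message is spam when in fact the message is legitimate (not spam).

With the conventional null hypothesis that the message is legitimate (not spam):
A Type I error is rejecting H₀ when H₀ is true.
Here that means sending the message to the spam folder when actually the message is legitimate (not spam).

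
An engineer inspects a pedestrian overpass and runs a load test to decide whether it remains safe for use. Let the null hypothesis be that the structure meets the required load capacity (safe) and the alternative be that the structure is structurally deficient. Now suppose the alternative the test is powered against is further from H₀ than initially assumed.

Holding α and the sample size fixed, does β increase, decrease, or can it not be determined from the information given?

It decreases.

The further the true parameter sits from the null value, the more of the Ha sampling distribution falls in the rejection region.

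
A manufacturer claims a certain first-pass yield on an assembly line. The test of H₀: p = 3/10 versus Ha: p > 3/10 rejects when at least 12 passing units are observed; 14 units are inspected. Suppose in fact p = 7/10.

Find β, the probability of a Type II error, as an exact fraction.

β = P(fail to reject H₀ | Ha true) = P(S ≤ 11 | p = 7/10), S ~ Binomial(14, 7/10).
Adding the binomial probabilities P(S=0)+…+P(S=11) at p = 7/10 gives 41958212136219/50000000000000.

41958212136219/50000000000000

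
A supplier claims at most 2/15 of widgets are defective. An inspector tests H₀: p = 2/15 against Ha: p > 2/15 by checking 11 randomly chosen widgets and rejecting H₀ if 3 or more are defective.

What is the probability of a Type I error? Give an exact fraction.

α = P(reject H₀ | H₀ true) = P(Y ≥ 3 | p = 2/15), Y ~ Binomial(11, 2/15).
α = 1 − P(Y ≤ 2) = 1 − 10604499373/12814453125 = 2209953752/12814453125.

2209953752/12814453125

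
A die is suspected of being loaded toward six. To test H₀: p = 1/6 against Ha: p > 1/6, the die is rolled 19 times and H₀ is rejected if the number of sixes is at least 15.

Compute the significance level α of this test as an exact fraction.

212333/50779978334208

The Type I error probability is α = P(K ≥ 15) computed under H₀, where K ~ Binomial(19, 1/6).
Summing C(19,j)(1/6)^j(5/6)^{19−j} for j = 15,…,19 gives 212333/50779978334208.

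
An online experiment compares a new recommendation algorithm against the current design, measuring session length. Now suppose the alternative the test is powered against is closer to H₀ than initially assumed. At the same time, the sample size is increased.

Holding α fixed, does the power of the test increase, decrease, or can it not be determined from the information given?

Cannot be determined from the information given.

The first change alone would make β increase; the second alone would make β decrease. Which effect dominates depends on the magnitudes, which are not given.
Since power = 1 − β, the effect on power is likewise indeterminate.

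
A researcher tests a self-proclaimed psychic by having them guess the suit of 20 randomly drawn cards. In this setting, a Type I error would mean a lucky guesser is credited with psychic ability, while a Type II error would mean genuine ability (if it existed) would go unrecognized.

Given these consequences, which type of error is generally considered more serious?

The Type I consequence (a lucky guesser is credited with psychic ability) is more severe than the Type II consequence (genuine ability (if it existed) would go unrecognized).

Type I error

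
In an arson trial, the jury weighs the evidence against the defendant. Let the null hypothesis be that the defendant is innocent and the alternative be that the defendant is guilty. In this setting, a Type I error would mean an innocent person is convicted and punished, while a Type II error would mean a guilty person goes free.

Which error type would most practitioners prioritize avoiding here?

Type I error

The Type I consequence (an innocent person is convicted and punished) is more severe than the Type II consequence (a guilty person goes free).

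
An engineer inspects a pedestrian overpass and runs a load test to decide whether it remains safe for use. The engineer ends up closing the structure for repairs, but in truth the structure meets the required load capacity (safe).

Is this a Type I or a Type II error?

The null hypothesis here is that the structure meets the required load capacity (safe).
'Closing the structure for repairs' corresponds to rejecting H₀.
H₀ was rejected but H₀ is true — a Type I error (false positive).

Type I error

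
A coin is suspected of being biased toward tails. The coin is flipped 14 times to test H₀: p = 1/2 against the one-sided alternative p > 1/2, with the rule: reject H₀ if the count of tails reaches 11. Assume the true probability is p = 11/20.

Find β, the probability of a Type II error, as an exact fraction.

767413934602409223/819200000000000000

Under the alternative p = 11/20, Y ~ Binomial(14, 11/20); β is the probability the test does not reject, P(Y < 11).
Adding the binomial probabilities P(Y=0)+…+P(Y=10) at p = 11/20 gives 767413934602409223/819200000000000000.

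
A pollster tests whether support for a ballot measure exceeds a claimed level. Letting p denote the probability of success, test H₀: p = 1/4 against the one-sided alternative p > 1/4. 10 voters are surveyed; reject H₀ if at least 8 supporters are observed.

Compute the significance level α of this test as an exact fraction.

The Type I error probability is α = P(X ≥ 8) computed under H₀, where X ~ Binomial(10, 1/4).
Summing C(10,j)(1/4)^j(3/4)^{10−j} for j = 8,…,10 gives 109/262144.

109/262144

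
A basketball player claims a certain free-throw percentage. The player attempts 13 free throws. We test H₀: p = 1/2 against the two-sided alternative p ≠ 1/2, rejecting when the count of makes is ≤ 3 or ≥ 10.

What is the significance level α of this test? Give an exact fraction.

α = P(S ≤ 3 or S ≥ 10 | p = 1/2), S ~ Binomial(13, 1/2).
By symmetry, α = 2·P(S ≤ 3) = 2·(1 + 13 + 78 + 286)/8192 = 756/8192 = 189/2048.

189/2048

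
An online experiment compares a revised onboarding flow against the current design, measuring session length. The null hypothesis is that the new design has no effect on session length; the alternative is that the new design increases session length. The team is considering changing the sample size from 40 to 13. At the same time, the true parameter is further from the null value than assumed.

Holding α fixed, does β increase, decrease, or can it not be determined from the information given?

The first change alone would make β increase; the second alone would make β decrease. Which effect dominates depends on the magnitudes, which are not given.

Cannot be determined from the information given.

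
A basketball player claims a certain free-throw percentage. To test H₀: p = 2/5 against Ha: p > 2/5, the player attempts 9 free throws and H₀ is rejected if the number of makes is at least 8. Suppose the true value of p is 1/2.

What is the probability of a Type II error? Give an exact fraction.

251/256

β = P(fail to reject H₀ | Ha true) = P(Y ≤ 7 | p = 1/2), Y ~ Binomial(9, 1/2).
Equivalently, β = 1 − P(Y ≥ 8) = 251/256.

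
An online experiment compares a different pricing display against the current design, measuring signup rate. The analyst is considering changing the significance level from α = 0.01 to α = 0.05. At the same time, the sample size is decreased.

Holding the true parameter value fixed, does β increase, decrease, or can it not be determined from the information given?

Cannot be determined from the information given.

The first change alone would make β decrease; the second alone would make β increase. Which effect dominates depends on the magnitudes, which are not given.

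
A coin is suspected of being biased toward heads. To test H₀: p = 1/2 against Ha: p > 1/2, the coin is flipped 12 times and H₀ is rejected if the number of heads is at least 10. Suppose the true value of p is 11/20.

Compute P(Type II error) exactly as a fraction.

784677287856069/819200000000000

Under the alternative p = 11/20, X ~ Binomial(12, 11/20); β is the probability the test does not reject, P(X < 10).
Equivalently, β = 1 − P(X ≥ 10) = 784677287856069/819200000000000.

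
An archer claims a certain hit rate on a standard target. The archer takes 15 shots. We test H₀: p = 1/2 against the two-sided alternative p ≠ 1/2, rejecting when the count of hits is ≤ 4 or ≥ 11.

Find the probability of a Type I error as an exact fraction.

1941/16384

Under H₀, X ~ Binomial(15, 1/2); α is the probability of landing in either tail, P(X ≤ 4) + P(X ≥ 11).
Each tail has probability (1 + 15 + 105 + 455 + 1365)/32768; doubling gives α = 3882/32768 = 1941/16384.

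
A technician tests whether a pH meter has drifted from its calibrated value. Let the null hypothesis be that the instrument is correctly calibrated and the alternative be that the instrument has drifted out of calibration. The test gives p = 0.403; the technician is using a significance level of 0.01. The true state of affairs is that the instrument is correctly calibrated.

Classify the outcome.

Since p = 0.403 ≥ α = 0.01, H₀ is not rejected.
H₀ is true (actually the instrument is correctly calibrated).
The decision matches the true state — no error.

No error — this is a correct decision.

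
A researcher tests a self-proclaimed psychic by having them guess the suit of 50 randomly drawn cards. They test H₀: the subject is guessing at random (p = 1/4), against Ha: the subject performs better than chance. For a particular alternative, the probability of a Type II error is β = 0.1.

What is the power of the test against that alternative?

Power = 1 − β = 1 − 0.1 = 0.9.

0.9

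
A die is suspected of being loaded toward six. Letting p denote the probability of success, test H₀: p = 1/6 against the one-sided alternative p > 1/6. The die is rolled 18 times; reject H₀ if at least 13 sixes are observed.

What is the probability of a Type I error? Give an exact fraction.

α = P(reject H₀ | H₀ true) = P(Y ≥ 13 | p = 1/6), with Y ~ Binomial(18, 1/6).
Summing C(18,j)(1/6)^j(5/6)^{18−j} for j = 13,…,18 gives 3599177/12694994583552.

3599177/12694994583552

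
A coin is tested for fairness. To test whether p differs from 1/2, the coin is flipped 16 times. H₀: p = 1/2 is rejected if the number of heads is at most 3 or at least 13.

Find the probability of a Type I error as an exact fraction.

697/32768

Under H₀, K ~ Binomial(16, 1/2); α is the probability of landing in either tail, P(K ≤ 3) + P(K ≥ 13).
The two tails are symmetric, so α = 2·(1 + 16 + 120 + 560)/2^16 = 1394/65536 = 697/32768.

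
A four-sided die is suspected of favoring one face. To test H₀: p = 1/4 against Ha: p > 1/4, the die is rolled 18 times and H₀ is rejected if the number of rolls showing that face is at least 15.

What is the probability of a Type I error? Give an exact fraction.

The Type I error probability is α = P(K ≥ 15) computed under H₀, where K ~ Binomial(18, 1/4).
P(K ≥ 15) = Σ_{j=15}^{18} C(18,j)·(1/4)^j·(3/4)^{18-j} = 2933/8589934592.

2933/8589934592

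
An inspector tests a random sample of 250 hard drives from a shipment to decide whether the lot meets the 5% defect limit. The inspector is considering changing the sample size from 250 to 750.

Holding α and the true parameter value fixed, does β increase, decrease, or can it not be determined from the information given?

It decreases.

A larger sample reduces the standard error, pulling the sampling distribution under Ha further from the non-rejection region.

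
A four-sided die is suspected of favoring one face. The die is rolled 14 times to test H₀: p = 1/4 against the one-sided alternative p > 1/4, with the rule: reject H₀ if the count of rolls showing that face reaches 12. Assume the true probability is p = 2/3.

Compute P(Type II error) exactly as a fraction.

1426387/1594323

β = P(fail to reject H₀ | Ha true) = P(S ≤ 11 | p = 2/3), S ~ Binomial(14, 2/3).
Adding the binomial probabilities P(S=0)+…+P(S=11) at p = 2/3 gives 1426387/1594323.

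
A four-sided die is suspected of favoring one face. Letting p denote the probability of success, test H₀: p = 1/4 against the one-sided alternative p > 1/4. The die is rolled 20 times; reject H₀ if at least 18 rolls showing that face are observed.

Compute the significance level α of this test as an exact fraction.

1771/1099511627776

Under H₀, X ~ Binomial(20, 1/4), and α = P(X ≥ 18).
Summing C(20,j)(1/4)^j(3/4)^{20−j} for j = 18,…,20 gives 1771/1099511627776.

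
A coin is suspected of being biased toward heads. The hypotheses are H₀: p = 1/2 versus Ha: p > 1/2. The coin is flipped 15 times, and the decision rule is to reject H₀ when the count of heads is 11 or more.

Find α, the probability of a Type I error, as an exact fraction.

The Type I error probability is α = P(K ≥ 11) computed under H₀, where K ~ Binomial(15, 1/2).
Summing the upper tail: (1365 + 455 + 105 + 15 + 1) / 2^15 = 1941/32768.

1941/32768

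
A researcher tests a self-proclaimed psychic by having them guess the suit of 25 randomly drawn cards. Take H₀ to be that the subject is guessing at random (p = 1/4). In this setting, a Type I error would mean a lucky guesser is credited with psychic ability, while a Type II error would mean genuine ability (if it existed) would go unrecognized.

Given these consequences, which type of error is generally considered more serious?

The Type I consequence (a lucky guesser is credited with psychic ability) is more severe than the Type II consequence (genuine ability (if it existed) would go unrecognized).

Type I error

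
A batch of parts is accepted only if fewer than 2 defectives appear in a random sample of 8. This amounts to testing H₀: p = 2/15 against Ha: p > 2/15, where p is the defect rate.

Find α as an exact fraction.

743183632/2562890625

Under H₀, Y ~ Binomial(8, 2/15); the Type I error rate is P(Y ≥ 2).
Computing the lower-tail complement: 1 − 1819706993/2562890625 = 743183632/2562890625.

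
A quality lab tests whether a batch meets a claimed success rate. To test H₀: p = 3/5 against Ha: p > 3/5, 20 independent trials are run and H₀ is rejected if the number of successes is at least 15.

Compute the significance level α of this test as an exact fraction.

α = P(reject H₀ | H₀ true) = P(X ≥ 15 | p = 3/5), with X ~ Binomial(20, 3/5).
P(X ≥ 15) = Σ_{j=15}^{20} C(20,j)·(3/5)^j·(2/5)^{20-j} = 11978051445297/95367431640625.

11978051445297/95367431640625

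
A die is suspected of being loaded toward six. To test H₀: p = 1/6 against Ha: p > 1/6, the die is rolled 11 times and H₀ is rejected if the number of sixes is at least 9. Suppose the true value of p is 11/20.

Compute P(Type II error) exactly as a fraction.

38288445266097/40960000000000

A Type II error is failing to reject when Ha holds: with p = 11/20, β = P(X ≤ 8).
Equivalently, β = 1 − P(X ≥ 9) = 38288445266097/40960000000000.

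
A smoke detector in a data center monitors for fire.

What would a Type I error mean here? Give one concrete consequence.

With the conventional null hypothesis that there is no fire:
A Type I error is rejecting H₀ when H₀ is true.
Here that means sounding the alarm and evacuating the building when actually there is no fire.

A Type I error would mean concluding that there is a fire when in fact there is no fire. Consequence: the building is evacuated for a false alarm, disrupting work.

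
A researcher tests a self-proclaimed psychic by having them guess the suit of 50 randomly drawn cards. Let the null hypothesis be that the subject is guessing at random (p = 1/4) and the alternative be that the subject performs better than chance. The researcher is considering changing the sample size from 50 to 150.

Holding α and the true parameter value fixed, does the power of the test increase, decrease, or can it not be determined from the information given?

It increases.

Increasing n separates the H₀ and Ha sampling distributions, so under Ha fewer outcomes land in the acceptance region.
Since power = 1 − β and β decreases, power increases.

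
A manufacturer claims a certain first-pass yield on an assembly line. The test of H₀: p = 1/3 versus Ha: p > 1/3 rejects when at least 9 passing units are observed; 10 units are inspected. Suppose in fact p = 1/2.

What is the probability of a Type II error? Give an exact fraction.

1013/1024

A Type II error is failing to reject when Ha holds: with p = 1/2, β = P(K ≤ 8).
Equivalently, β = 1 − P(K ≥ 9) = 1013/1024.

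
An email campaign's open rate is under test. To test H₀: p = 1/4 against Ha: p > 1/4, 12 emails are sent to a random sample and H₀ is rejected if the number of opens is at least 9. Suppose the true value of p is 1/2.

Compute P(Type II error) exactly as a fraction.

β = P(fail to reject H₀ | Ha true) = P(Y ≤ 8 | p = 1/2), Y ~ Binomial(12, 1/2).
Summing C(12,j)·(1/2)^j·(1/2)^{12-j} for j = 0..8 gives 3797/4096.

3797/4096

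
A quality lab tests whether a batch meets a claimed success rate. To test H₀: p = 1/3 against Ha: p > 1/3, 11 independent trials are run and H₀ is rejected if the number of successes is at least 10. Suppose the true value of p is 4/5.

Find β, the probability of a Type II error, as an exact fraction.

β = P(fail to reject H₀ | Ha true) = P(S ≤ 9 | p = 4/5), S ~ Binomial(11, 4/5).
Summing C(11,j)·(4/5)^j·(1/5)^{11-j} for j = 0..9 gives 6619897/9765625.

6619897/9765625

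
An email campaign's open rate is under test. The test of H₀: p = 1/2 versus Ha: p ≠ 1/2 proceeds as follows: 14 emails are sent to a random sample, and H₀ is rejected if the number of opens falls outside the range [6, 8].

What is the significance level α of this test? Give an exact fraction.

Under H₀, K ~ Binomial(14, 1/2); α is the probability of landing in either tail, P(K ≤ 5) + P(K ≥ 9).
The two tails are symmetric, so α = 2·(1 + 14 + 91 + 364 + 1001 + 2002)/2^14 = 6946/16384 = 3473/8192.

3473/8192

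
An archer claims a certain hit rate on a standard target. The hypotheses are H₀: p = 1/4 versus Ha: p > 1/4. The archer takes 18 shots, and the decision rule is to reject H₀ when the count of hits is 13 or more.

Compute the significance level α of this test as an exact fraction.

The Type I error probability is α = P(K ≥ 13) computed under H₀, where K ~ Binomial(18, 1/4).
Summing C(18,j)(1/4)^j(3/4)^{18−j} for j = 13,…,18 gives 588337/17179869184.

588337/17179869184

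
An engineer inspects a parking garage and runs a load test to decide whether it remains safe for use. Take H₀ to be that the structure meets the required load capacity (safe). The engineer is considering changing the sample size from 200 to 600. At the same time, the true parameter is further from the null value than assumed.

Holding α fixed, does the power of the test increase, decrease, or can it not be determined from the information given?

It increases.

More data shrinks sampling variability; the test statistic under Ha concentrates further from the null value, making rejection more likely. The further the true parameter sits from the null value, the more of the Ha sampling distribution falls in the rejection region. Both changes push β in the same direction.
Since power = 1 − β and β decreases, power increases.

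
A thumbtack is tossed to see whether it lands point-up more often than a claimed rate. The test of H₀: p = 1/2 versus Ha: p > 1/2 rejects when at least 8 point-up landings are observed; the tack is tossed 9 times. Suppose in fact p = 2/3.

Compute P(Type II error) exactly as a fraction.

β = P(fail to reject H₀ | Ha true) = P(Y ≤ 7 | p = 2/3), Y ~ Binomial(9, 2/3).
Adding the binomial probabilities P(Y=0)+…+P(Y=7) at p = 2/3 gives 16867/19683.

16867/19683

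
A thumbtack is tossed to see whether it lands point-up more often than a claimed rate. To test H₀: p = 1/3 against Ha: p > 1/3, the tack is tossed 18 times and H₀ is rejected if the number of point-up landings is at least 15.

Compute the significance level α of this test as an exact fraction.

α = P(reject H₀ | H₀ true) = P(X ≥ 15 | p = 1/3), with X ~ Binomial(18, 1/3).
Summing C(18,j)(1/3)^j(2/3)^{18−j} for j = 15,…,18 gives 7177/387420489.

7177/387420489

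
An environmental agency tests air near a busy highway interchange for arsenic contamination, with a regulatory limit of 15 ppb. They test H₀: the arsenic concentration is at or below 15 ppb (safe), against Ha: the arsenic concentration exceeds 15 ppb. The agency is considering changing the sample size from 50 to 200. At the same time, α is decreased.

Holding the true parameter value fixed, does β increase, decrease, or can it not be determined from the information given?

The first change alone would make β decrease; the second alone would make β increase. Which effect dominates depends on the magnitudes, which are not given.

Cannot be determined from the information given.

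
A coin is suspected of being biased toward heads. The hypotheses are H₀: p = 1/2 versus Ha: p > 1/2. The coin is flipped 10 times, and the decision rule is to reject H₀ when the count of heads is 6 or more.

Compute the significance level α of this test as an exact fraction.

193/512

α = P(reject H₀ | H₀ true) = P(X ≥ 6 | p = 1/2), with X ~ Binomial(10, 1/2).
Summing the upper tail: (210 + 120 + 45 + 10 + 1) / 2^10 = 386/1024 = 193/512.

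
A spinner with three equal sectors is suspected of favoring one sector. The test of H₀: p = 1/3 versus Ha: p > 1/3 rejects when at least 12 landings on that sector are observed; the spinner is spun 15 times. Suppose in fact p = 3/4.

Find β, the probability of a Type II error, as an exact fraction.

Under the alternative p = 3/4, K ~ Binomial(15, 3/4); β is the probability the test does not reject, P(K < 12).
Equivalently, β = 1 − P(K ≥ 12) = 144609703/268435456.

144609703/268435456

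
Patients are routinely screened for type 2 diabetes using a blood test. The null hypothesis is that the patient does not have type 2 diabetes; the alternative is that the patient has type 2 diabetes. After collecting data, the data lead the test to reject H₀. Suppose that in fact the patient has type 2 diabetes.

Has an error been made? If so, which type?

The test rejected a false H₀ — the decision matches the true state.

No error (correct decision).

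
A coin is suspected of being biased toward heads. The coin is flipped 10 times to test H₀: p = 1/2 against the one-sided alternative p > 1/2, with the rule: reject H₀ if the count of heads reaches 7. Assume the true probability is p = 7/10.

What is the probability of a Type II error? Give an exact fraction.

A Type II error is failing to reject when Ha holds: with p = 7/10, β = P(X ≤ 6).
Summing C(10,j)·(7/10)^j·(3/10)^{10-j} for j = 0..6 gives 218993301/625000000.

218993301/625000000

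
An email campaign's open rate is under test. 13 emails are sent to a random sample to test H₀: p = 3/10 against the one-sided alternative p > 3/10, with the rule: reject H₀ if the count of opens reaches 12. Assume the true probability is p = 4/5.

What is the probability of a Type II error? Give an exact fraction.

935490453/1220703125

Under the alternative p = 4/5, X ~ Binomial(13, 4/5); β is the probability the test does not reject, P(X < 12).
Adding the binomial probabilities P(X=0)+…+P(X=11) at p = 4/5 gives 935490453/1220703125.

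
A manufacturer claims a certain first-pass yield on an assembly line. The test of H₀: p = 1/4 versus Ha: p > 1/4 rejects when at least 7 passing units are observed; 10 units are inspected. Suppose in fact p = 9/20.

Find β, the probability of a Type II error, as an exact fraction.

Under the alternative p = 9/20, S ~ Binomial(10, 9/20); β is the probability the test does not reject, P(S < 7).
Adding the binomial probabilities P(S=0)+…+P(S=6) at p = 9/20 gives 2298892939321/2560000000000.

2298892939321/2560000000000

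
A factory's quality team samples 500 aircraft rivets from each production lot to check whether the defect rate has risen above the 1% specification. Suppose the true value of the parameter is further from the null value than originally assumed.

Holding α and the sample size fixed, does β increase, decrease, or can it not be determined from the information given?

A larger true effect moves the Ha sampling distribution further from the H₀ critical value, making rejection more likely when Ha is true.

It decreases.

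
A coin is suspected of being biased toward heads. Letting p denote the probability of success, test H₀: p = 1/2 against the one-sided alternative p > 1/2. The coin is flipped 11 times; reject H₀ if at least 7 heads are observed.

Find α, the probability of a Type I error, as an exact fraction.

281/1024

α = P(reject H₀ | H₀ true) = P(S ≥ 7 | p = 1/2), with S ~ Binomial(11, 1/2).
That's C(11,7) + C(11,8) + C(11,9) + C(11,10) + C(11,11) over 2^11, i.e. (330 + 165 + 55 + 11 + 1)/2048 = 562/2048 = 281/1024.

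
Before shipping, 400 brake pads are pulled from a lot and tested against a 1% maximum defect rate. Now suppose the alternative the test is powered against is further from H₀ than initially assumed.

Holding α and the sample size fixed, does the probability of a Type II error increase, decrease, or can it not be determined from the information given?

A bigger departure from H₀ is easier for the test to detect, so it fails to reject less often.

It decreases.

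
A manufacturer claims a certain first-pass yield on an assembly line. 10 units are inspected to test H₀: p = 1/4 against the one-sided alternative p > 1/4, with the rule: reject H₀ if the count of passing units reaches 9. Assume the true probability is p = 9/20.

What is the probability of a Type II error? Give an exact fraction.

Under the alternative p = 9/20, K ~ Binomial(10, 9/20); β is the probability the test does not reject, P(K < 9).
Equivalently, β = 1 − P(K ≥ 9) = 10193896961809/10240000000000.

10193896961809/10240000000000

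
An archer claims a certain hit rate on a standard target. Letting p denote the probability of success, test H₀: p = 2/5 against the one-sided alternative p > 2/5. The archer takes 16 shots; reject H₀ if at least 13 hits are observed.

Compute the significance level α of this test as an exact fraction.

28639232/30517578125

α = P(reject H₀ | H₀ true) = P(X ≥ 13 | p = 2/5), with X ~ Binomial(16, 2/5).
P(X ≥ 13) = Σ_{j=13}^{16} C(16,j)·(2/5)^j·(3/5)^{16-j} = 28639232/30517578125.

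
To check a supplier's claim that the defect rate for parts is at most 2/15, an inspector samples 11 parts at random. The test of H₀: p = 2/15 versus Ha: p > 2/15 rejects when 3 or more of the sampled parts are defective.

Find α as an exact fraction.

2209953752/12814453125

The significance level is the probability, assuming p = 2/15, of seeing 3 or more defectives in 11 draws.
Via the complement, α = 1 − Σ_{j=0}^{2} C(11,j)(2/15)^j(13/15)^{11-j} = 2209953752/12814453125.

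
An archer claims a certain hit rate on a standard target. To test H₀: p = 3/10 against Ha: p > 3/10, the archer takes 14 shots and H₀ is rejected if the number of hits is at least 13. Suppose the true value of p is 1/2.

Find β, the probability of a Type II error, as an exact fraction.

16369/16384

Under the alternative p = 1/2, Y ~ Binomial(14, 1/2); β is the probability the test does not reject, P(Y < 13).
Equivalently, β = 1 − P(Y ≥ 13) = 16369/16384.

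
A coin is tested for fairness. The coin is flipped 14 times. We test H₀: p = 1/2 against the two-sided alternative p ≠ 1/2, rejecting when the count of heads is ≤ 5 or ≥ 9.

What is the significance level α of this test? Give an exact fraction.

3473/8192

Under H₀, K ~ Binomial(14, 1/2); α is the probability of landing in either tail, P(K ≤ 5) + P(K ≥ 9).
Each tail has probability (1 + 14 + 91 + 364 + 1001 + 2002)/16384; doubling gives α = 6946/16384 = 3473/8192.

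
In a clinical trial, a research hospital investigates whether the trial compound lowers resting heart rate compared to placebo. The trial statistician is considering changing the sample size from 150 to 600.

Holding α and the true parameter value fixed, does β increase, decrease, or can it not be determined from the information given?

It decreases.

A larger sample reduces the standard error, pulling the sampling distribution under Ha further from the non-rejection region.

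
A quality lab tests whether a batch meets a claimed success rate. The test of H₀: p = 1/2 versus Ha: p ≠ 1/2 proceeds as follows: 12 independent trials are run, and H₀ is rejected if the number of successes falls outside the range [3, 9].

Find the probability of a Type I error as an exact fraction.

α = P(Y ≤ 2 or Y ≥ 10 | p = 1/2), Y ~ Binomial(12, 1/2).
By symmetry, α = 2·P(Y ≤ 2) = 2·(1 + 12 + 66)/4096 = 158/4096 = 79/2048.

79/2048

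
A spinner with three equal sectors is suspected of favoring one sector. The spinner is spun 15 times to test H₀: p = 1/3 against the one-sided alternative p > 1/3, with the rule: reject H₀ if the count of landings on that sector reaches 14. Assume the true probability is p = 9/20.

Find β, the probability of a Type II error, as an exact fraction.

16382009719056418393/16384000000000000000

Under the alternative p = 9/20, S ~ Binomial(15, 9/20); β is the probability the test does not reject, P(S < 14).
Equivalently, β = 1 − P(S ≥ 14) = 16382009719056418393/16384000000000000000.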